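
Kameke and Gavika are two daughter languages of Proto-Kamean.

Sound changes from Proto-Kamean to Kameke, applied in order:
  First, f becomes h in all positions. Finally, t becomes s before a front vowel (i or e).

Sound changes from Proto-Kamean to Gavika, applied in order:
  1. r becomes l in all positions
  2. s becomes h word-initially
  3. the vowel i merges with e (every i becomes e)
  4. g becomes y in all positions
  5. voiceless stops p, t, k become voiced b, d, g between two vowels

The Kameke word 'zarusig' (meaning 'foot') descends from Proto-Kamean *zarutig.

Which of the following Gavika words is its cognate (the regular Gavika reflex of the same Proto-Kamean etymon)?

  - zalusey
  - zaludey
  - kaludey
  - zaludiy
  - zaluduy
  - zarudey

Gavika: *zarutig > zalutig > zaluteg > zalutey > zaludey  (by unconditioned shift, vowel merger, unconditioned shift, intervocalic voicing)
Only 'zaludey' matches the regular Gavika development of *zarutig.

zaludey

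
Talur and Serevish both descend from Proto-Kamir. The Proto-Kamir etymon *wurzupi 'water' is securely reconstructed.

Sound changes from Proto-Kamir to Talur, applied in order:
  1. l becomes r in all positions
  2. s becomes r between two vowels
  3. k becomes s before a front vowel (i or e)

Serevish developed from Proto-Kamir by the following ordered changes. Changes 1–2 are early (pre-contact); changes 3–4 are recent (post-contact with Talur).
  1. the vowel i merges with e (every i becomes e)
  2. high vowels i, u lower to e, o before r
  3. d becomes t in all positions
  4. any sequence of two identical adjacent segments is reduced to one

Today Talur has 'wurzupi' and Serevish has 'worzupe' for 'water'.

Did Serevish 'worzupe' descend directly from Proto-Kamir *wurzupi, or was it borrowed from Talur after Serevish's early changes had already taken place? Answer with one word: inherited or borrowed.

If inherited, *wurzupi would pass through all of Serevish's changes:
Serevish: start from *wurzupi.
  rule 1 (vowel merger): wurzupi → wurzupe
  rule 2 (pre-rhotic lowering): wurzupe → worzupe
  rule 3: no change — worzupe
  rule 4: no change — worzupe
  ⇒ Serevish worzupe
If borrowed from Talur 'wurzupi' after the early changes, it would undergo only the recent ones:
  rule 3 (unconditioned shift): no change (wurzupi)
  rule 4 (degemination): no change (wurzupi)
  ⇒ as a loan: wurzupi
Serevish 'worzupe' matches the inherited outcome exactly, so it is an inherited cognate, not a loan.

inherited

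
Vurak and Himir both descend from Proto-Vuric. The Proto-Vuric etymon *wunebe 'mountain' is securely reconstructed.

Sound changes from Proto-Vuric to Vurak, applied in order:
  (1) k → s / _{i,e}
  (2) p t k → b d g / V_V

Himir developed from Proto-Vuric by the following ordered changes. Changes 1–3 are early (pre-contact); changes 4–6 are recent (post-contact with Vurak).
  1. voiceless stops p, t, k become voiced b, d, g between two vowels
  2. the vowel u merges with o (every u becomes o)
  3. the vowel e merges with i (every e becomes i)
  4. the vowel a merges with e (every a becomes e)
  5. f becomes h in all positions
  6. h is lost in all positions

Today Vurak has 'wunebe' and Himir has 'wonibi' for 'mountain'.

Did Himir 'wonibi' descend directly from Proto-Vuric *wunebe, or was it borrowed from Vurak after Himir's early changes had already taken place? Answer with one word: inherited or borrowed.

inherited

If inherited, *wunebe would pass through all of Himir's changes:
Himir: start from *wunebe.
  rule 1: no change — wunebe
  rule 2 (vowel merger): wunebe → wonebe
  rule 3 (vowel merger): wonebe → wonibi
  rule 4: no change — wonibi
  rule 5: no change — wonibi
  rule 6: no change — wonibi
  ⇒ Himir wonibi
If borrowed from Vurak 'wunebe' after the early changes, it would undergo only the recent ones:
  rule 4 (vowel merger): no change (wunebe)
  rule 5 (unconditioned shift): no change (wunebe)
  rule 6 (h-loss): no change (wunebe)
  ⇒ as a loan: wunebe
Himir 'wonibi' matches the inherited outcome exactly, so it is an inherited cognate, not a loan.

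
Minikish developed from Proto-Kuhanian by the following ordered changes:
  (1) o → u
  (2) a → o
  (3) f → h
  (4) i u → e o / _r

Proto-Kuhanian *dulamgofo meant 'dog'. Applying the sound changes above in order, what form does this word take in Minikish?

Minikish: start from *dulamgofo.
  rule 1 (vowel merger): dulamgofo → dulamgufu
  rule 2 (vowel merger): dulamgufu → dulomgufu
  rule 3 (unconditioned shift): dulomgufu → dulomguhu
  rule 4: no change — dulomguhu
  ⇒ Minikish dulomguhu

dulomguhu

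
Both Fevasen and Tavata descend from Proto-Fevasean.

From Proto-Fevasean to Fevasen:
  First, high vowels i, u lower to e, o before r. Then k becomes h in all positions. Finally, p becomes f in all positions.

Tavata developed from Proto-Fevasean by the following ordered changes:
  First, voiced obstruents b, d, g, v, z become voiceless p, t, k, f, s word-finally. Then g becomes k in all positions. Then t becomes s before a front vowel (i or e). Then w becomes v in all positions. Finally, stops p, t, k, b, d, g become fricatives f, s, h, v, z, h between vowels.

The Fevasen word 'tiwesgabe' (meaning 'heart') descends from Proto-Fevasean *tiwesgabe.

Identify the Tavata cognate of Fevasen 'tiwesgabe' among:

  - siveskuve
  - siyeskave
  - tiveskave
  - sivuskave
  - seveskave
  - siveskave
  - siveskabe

Tavata: *tiwesgabe
  tiwesgabe (rule 1 does not apply)
  tiwesgabe → tiweskabe   [unconditioned shift]
  tiweskabe → siweskabe   [palatalisation]
  siweskabe → siveskabe   [unconditioned shift]
  siveskabe → siveskave   [intervocalic lenition]
  giving Tavata siveskave.

siveskave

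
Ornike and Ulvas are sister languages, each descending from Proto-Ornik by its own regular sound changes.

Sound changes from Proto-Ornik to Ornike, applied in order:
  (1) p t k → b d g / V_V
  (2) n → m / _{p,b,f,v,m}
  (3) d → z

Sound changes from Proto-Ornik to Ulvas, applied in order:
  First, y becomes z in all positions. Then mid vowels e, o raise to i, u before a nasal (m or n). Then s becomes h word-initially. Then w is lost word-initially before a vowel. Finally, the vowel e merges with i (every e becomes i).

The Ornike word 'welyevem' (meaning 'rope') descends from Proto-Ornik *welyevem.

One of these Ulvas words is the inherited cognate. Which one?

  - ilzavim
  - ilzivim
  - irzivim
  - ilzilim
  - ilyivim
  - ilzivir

ilzivim

Ulvas: *welyevem
  welyevem → welzevem   [unconditioned shift]
  welzevem → welzevim   [pre-nasal raising]
  welzevim (rule 3 does not apply)
  welzevim → elzevim   [glide loss]
  elzevim → ilzivim   [vowel merger]
  giving Ulvas ilzivim.
Only 'ilzivim' matches the regular Ulvas development of *welyevem.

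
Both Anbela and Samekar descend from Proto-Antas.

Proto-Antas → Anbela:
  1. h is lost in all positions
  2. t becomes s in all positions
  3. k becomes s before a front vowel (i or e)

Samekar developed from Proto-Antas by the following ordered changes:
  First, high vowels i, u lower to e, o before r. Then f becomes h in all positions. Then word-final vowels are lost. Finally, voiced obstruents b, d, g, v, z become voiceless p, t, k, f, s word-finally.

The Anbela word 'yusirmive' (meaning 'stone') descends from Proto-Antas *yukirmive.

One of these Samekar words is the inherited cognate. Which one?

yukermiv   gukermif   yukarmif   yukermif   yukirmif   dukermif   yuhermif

yukermif

Samekar: start from *yukirmive.
  rule 1 (pre-rhotic lowering): yukirmive → yukermive
  rule 2: no change — yukermive
  rule 3 (apocope): yukermive → yukermiv
  rule 4 (final devoicing): yukermiv → yukermif
  ⇒ Samekar yukermif
Among the options, 'yukermif' alone shows every Samekar change applied in order.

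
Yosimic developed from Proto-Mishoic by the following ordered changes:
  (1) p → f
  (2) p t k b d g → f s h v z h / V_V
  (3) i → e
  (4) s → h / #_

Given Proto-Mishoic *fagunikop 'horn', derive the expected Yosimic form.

Yosimic: start from *fagunikop.
  rule 1 (unconditioned shift): fagunikop → fagunikof
  rule 2 (intervocalic lenition): fagunikof → fahunihof
  rule 3 (vowel merger): fahunihof → fahunehof
  rule 4: no change — fahunehof
  ⇒ Yosimic fahunehof

fahunehof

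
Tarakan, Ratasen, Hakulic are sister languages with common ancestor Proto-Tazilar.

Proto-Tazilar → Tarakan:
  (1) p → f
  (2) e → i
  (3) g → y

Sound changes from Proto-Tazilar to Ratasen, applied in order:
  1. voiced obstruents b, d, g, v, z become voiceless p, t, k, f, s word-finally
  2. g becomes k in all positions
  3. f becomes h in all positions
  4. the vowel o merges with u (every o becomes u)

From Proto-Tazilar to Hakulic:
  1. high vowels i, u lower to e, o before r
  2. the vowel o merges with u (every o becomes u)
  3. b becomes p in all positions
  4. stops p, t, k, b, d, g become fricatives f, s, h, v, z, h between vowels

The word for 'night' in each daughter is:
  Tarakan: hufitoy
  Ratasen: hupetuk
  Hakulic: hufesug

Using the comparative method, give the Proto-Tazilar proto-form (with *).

*hupetog

Position 7: Tarakan has y, Ratasen has k, Hakulic has g. Hakulic preserves g here (none of its changes turn any other segment into g), so the proto-segment is *g.
Position 5: Tarakan has t, Ratasen has t, Hakulic has s. Tarakan preserves t here (none of its changes turn any other segment into t), so the proto-segment is *t.
Position 4: Tarakan has i, Ratasen has e, Hakulic has e. Ratasen preserves e here (none of its changes turn any other segment into e), so the proto-segment is *e.
This points to *hupetog. Verify forward in each daughter:
Tarakan: start from *hupetog.
  rule 1 (unconditioned shift): hupetog → hufetog
  rule 2 (vowel merger): hufetog → hufitog
  rule 3 (unconditioned shift): hufitog → hufitoy
  ⇒ Tarakan hufitoy
Ratasen: *hupetog > hupetok > hupetuk  (by final devoicing, vowel merger)
Hakulic: start from *hupetog.
  rule 1: no change — hupetog
  rule 2 (vowel merger): hupetog → hupetug
  rule 3: no change — hupetug
  rule 4 (intervocalic lenition): hupetug → hufesug
  ⇒ Hakulic hufesug
No other proto-form is consistent with every reflex, so the reconstruction is *hupetog.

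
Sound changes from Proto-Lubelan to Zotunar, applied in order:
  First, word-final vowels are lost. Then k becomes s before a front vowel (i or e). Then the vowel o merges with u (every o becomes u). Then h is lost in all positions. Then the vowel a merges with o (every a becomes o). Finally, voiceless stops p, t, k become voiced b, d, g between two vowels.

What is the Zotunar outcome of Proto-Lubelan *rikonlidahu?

rigunlido

Zotunar: start from *rikonlidahu.
  rule 1 (apocope): rikonlidahu → rikonlidah
  rule 2: no change — rikonlidah
  rule 3 (vowel merger): rikonlidah → rikunlidah
  rule 4 (h-loss): rikunlidah → rikunlida
  rule 5 (vowel merger): rikunlida → rikunlido
  rule 6 (intervocalic voicing): rikunlido → rigunlido
  ⇒ Zotunar rigunlido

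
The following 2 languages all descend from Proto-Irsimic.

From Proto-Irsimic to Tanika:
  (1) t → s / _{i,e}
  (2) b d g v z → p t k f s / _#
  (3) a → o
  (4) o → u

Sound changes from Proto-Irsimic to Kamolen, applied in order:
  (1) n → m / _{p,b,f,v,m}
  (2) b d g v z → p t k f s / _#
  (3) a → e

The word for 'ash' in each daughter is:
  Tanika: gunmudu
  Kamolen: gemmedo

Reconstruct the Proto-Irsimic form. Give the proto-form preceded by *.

Position 5: Tanika has u, Kamolen has e. Taking the neighbouring segments as reconstructed: Tanika u could go back to *a or *o or *u; Kamolen e could go back to *a or *e — the one source consistent with every daughter is *a.
Position 7: Tanika has u, Kamolen has o. Kamolen preserves o here (none of its changes turn any other segment into o), so the proto-segment is *o.
Position 3: Tanika has n, Kamolen has m. Tanika preserves n here (none of its changes turn any other segment into n), so the proto-segment is *n.
Continuing position by position gives *ganmado; check it forward:
Tanika: start from *ganmado.
  rule 1: no change — ganmado
  rule 2: no change — ganmado
  rule 3 (vowel merger): ganmado → gonmodo
  rule 4 (vowel merger): gonmodo → gunmudu
  ⇒ Tanika gunmudu
Kamolen: *ganmado
  ganmado → gammado   [nasal place assimilation]
  gammado (rule 2 does not apply)
  gammado → gemmedo   [vowel merger]
  giving Kamolen gemmedo.
No other proto-form is consistent with every reflex, so the reconstruction is *ganmado.

*ganmado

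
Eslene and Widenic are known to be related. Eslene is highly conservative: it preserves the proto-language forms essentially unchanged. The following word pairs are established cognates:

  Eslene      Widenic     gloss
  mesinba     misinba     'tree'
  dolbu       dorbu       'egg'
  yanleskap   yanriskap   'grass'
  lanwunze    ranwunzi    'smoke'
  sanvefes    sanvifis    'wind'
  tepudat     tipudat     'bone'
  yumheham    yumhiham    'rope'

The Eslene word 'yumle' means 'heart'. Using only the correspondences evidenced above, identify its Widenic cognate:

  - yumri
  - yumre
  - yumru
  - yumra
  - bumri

yanleskap ~ yanriskap — Eslene l corresponds to Widenic r after a consonant, before a front vowel.
lanwunze ~ ranwunzi — Eslene e corresponds to Widenic i word-finally.
Applying these to Eslene 'yumle':
  yumle → yumre   (l→r after a consonant, before a front vowel)
  yumre → yumri   (e→i word-finally)
So the Widenic cognate is 'yumri'.

yumri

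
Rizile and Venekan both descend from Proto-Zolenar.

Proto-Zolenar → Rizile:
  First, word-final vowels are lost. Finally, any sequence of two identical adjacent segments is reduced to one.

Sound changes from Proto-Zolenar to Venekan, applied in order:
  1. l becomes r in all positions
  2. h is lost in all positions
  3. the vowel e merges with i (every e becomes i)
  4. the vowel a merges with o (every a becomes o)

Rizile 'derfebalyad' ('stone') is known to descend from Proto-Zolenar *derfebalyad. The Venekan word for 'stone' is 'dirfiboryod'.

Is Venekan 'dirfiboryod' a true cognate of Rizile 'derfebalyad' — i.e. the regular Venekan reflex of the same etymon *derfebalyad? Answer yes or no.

Derive the expected Venekan reflex of *derfebalyad:
Venekan: *derfebalyad > derfebaryad > dirfibaryad > dirfiboryod  (by unconditioned shift, vowel merger, vowel merger)
Venekan 'dirfiboryod' matches the regular reflex exactly, so the pair is cognate.

yes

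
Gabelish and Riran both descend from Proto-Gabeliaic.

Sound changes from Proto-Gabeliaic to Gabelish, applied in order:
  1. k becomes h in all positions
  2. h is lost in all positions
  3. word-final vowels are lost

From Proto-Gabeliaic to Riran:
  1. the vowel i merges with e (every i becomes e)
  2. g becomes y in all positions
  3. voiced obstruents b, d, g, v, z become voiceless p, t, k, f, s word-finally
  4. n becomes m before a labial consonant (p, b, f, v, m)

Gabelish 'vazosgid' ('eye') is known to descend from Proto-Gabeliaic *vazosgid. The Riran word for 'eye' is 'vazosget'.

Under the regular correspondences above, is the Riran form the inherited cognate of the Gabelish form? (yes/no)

no

Derive the expected Riran reflex of *vazosgid:
Riran: *vazosgid
  vazosgid → vazosged   [vowel merger]
  vazosged → vazosyed   [unconditioned shift]
  vazosyed → vazosyet   [final devoicing]
  vazosyet (rule 4 does not apply)
  giving Riran vazosyet.
The regular Riran reflex would be 'vazosyet', but the attested form is 'vazosget'. The correspondence is irregular, so they are not cognates (the Riran form has a different source).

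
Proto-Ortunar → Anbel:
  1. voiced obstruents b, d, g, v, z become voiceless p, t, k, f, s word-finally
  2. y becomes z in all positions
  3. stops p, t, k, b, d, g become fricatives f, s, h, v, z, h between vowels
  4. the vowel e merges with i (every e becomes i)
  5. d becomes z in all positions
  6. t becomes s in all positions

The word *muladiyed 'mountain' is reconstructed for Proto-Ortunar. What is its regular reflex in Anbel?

Anbel: *muladiyed
  muladiyed → muladiyet   [final devoicing]
  muladiyet → muladizet   [unconditioned shift]
  muladizet → mulazizet   [intervocalic lenition]
  mulazizet → mulazizit   [vowel merger]
  mulazizit (rule 5 does not apply)
  mulazizit → mulazizis   [unconditioned shift]
  giving Anbel mulazizis.

mulazizis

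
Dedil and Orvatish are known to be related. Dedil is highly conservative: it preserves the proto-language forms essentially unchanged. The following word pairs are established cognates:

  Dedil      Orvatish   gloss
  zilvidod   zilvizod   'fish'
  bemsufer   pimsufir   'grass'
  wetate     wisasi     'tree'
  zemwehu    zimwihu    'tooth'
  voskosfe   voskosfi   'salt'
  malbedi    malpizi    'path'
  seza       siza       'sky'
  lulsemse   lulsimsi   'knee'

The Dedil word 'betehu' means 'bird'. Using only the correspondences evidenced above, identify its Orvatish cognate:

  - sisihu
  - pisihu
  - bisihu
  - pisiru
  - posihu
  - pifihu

bemsufer ~ pimsufir — Dedil b corresponds to Orvatish p word-initially before a front vowel.
wetate ~ wisasi, zemwehu ~ zimwihu — Dedil e corresponds to Orvatish i after a consonant, before a consonant other than r, m, n, p, b, f, v.
wetate ~ wisasi — Dedil t corresponds to Orvatish s between vowels (before a front vowel).
Applying these to Dedil 'betehu':
  betehu → petehu   (b→p word-initially before a front vowel)
  petehu → pitehu   (e→i after a consonant, before a consonant other than r, m, n, p, b, f, v)
  pitehu → pisehu   (t→s between vowels (before a front vowel))
  pisehu → pisihu   (e→i after a consonant, before a consonant other than r, m, n, p, b, f, v)
So the Orvatish cognate is 'pisihu'.

pisihu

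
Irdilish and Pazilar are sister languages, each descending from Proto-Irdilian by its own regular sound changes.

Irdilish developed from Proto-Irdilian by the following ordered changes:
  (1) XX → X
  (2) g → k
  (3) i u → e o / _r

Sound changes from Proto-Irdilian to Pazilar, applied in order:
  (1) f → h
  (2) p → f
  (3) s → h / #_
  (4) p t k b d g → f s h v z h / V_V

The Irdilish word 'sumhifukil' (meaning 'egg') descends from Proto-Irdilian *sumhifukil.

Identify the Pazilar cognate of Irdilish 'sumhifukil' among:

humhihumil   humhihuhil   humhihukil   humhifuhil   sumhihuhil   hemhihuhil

humhihuhil

Pazilar: *sumhifukil
  sumhifukil → sumhihukil   [unconditioned shift]
  sumhihukil (rule 2 does not apply)
  sumhihukil → humhihukil   [debuccalisation]
  humhihukil → humhihuhil   [intervocalic lenition]
  giving Pazilar humhihuhil.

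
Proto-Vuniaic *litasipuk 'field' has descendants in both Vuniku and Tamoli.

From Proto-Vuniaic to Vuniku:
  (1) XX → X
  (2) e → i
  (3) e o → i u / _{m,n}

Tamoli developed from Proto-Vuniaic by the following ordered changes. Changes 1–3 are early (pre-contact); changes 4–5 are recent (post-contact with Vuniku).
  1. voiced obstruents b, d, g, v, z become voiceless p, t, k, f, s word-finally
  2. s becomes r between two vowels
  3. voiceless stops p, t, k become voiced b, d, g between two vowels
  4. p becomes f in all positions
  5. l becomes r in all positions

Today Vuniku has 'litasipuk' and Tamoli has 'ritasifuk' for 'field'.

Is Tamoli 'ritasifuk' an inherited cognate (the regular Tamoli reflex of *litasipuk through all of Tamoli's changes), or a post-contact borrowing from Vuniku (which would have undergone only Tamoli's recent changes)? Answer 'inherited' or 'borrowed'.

borrowed

If inherited, *litasipuk would pass through all of Tamoli's changes:
Tamoli: start from *litasipuk.
  rule 1: no change — litasipuk
  rule 2 (rhotacism): litasipuk → litaripuk
  rule 3 (intervocalic voicing): litaripuk → lidaribuk
  rule 4: no change — lidaribuk
  rule 5 (unconditioned shift): lidaribuk → ridaribuk
  ⇒ Tamoli ridaribuk
If borrowed from Vuniku 'litasipuk' after the early changes, it would undergo only the recent ones:
  rule 4 (unconditioned shift): litasipuk → litasifuk
  rule 5 (unconditioned shift): litasifuk → ritasifuk
  ⇒ as a loan: ritasifuk
Tamoli 'ritasifuk' matches the loan outcome 'ritasifuk', not the inherited 'ridaribuk' — it skipped the early Tamoli changes, so it was borrowed from Vuniku.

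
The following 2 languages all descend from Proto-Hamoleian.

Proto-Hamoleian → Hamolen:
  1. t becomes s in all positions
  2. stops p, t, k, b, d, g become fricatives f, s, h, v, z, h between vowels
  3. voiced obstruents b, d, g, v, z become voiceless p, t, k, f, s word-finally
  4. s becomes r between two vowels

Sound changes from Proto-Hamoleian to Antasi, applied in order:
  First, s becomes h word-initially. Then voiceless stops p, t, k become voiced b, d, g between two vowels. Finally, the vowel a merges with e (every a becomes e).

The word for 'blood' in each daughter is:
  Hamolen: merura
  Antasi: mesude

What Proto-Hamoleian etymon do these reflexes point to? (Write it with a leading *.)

Position 3: Hamolen has r, Antasi has s. Antasi preserves s here (none of its changes turn any other segment into s), so the proto-segment is *s.
Position 5: Hamolen has r, Antasi has d. Taking the neighbouring segments as reconstructed: Hamolen r could go back to *t or *s or *r; Antasi d could go back to *t or *d — the one source consistent with every daughter is *t.
Verify the candidate proto-form against each daughter:
Hamolen: *mesuta > mesusa > merura  (by unconditioned shift, rhotacism)
Antasi: *mesuta > mesuda > mesude  (by intervocalic voicing, vowel merger)
No other proto-form is consistent with every reflex, so the reconstruction is *mesuta.

*mesuta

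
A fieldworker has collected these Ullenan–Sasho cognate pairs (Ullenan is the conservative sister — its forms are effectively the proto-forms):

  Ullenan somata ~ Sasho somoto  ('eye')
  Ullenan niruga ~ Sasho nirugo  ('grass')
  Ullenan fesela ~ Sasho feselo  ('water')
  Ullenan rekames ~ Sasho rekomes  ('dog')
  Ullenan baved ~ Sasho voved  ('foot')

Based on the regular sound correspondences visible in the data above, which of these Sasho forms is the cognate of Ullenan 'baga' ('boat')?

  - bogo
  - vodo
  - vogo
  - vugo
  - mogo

baved ~ voved — Ullenan b corresponds to Sasho v word-initially before a back vowel.
somata ~ somoto — Ullenan a corresponds to Sasho o after a consonant, before a consonant other than r, m, n, p, b, f, v.
somata ~ somoto, niruga ~ nirugo — Ullenan a corresponds to Sasho o word-finally.
Applying these to Ullenan 'baga':
  baga → vaga   (b→v word-initially before a back vowel)
  vaga → voga   (a→o after a consonant, before a consonant other than r, m, n, p, b, f, v)
  voga → vogo   (a→o word-finally)
So the Sasho cognate is 'vogo'.

vogo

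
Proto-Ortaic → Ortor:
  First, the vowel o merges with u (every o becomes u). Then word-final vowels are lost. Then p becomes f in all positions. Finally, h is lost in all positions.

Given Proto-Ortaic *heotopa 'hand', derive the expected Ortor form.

Ortor: *heotopa
  heotopa → heutupa   [vowel merger]
  heutupa → heutup   [apocope]
  heutup → heutuf   [unconditioned shift]
  heutuf → eutuf   [h-loss]
  giving Ortor eutuf.

eutuf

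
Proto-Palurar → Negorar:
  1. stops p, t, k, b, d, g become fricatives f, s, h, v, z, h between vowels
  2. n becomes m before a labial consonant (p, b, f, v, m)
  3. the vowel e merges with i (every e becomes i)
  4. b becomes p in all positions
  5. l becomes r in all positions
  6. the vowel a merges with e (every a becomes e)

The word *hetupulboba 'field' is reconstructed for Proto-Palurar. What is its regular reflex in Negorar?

Negorar: *hetupulboba > hesufulbova > hisufulbova > hisufulpova > hisufurpova > hisufurpove  (by intervocalic lenition, vowel merger, unconditioned shift, unconditioned shift, vowel merger)

hisufurpove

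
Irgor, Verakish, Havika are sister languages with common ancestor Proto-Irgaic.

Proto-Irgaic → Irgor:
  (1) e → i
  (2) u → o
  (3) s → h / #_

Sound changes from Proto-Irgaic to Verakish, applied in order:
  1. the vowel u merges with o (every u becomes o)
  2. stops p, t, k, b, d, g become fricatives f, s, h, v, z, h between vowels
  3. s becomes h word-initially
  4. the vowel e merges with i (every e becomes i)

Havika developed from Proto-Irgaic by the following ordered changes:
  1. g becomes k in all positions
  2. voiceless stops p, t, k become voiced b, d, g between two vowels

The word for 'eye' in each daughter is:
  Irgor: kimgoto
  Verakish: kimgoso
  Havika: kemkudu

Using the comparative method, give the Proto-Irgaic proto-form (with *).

Position 5: Irgor has o, Verakish has o, Havika has u. Havika preserves u here (none of its changes turn any other segment into u), so the proto-segment is *u.
Position 4: Irgor has g, Verakish has g, Havika has k. Irgor preserves g here (none of its changes turn any other segment into g), so the proto-segment is *g.
Position 7: Irgor has o, Verakish has o, Havika has u. Havika preserves u here (none of its changes turn any other segment into u), so the proto-segment is *u.
Continuing position by position gives *kemgutu; check it forward:
Irgor: *kemgutu > kimgutu > kimgoto  (by vowel merger, vowel merger)
Verakish: *kemgutu > kemgoto > kemgoso > kimgoso  (by vowel merger, intervocalic lenition, vowel merger)
Havika: *kemgutu > kemkutu > kemkudu  (by unconditioned shift, intervocalic voicing)
No other proto-form is consistent with every reflex, so the reconstruction is *kemgutu.

*kemgutu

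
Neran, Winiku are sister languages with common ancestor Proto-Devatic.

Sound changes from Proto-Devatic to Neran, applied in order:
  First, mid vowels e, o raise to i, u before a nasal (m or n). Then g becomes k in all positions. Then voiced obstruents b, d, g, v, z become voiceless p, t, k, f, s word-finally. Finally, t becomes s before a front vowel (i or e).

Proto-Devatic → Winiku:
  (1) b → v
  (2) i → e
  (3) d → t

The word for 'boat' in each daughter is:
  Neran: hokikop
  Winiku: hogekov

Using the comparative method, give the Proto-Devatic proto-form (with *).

Position 3: Neran has k, Winiku has g. Winiku preserves g here (none of its changes turn any other segment into g), so the proto-segment is *g.
Position 7: Neran has p, Winiku has v. Taking the neighbouring segments as reconstructed: Neran p could go back to *p or *b; Winiku v could go back to *b or *v — the one source consistent with every daughter is *b.
Position 4: Neran has i, Winiku has e. Taking the neighbouring segments as reconstructed: Neran i can only go back to *i; Winiku e could go back to *e or *i — the one source consistent with every daughter is *i.
The remaining positions agree across the daughters. Check the candidate against every language:
Neran: *hogikob > hokikob > hokikop  (by unconditioned shift, final devoicing)
Winiku: start from *hogikob.
  rule 1 (unconditioned shift): hogikob → hogikov
  rule 2 (vowel merger): hogikov → hogekov
  rule 3: no change — hogekov
  ⇒ Winiku hogekov
No other proto-form is consistent with every reflex, so the reconstruction is *hogikob.

*hogikob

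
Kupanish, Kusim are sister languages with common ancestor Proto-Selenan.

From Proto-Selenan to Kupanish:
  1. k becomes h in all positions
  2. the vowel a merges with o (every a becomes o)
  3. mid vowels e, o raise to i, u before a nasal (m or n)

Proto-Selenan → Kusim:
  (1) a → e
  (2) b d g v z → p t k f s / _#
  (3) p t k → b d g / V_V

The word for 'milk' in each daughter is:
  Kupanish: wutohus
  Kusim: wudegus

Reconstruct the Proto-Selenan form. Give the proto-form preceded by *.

*wutakus

Position 5: Kupanish has h, Kusim has g. Taking the neighbouring segments as reconstructed: Kupanish h could go back to *k or *h; Kusim g could go back to *k or *g — the one source consistent with every daughter is *k.
Position 4: Kupanish has o, Kusim has e. Taking the neighbouring segments as reconstructed: Kupanish o could go back to *a or *o; Kusim e could go back to *a or *e — the one source consistent with every daughter is *a.
Position 3: Kupanish has t, Kusim has d. Kupanish preserves t here (none of its changes turn any other segment into t), so the proto-segment is *t.
Continuing position by position gives *wutakus; check it forward:
Kupanish: *wutakus
  wutakus → wutahus   [unconditioned shift]
  wutahus → wutohus   [vowel merger]
  wutohus (rule 3 does not apply)
  giving Kupanish wutohus.
Kusim: *wutakus > wutekus > wudegus  (by vowel merger, intervocalic voicing)
Only *wutakus yields all of Kupanish wutohus, Kusim wudegus.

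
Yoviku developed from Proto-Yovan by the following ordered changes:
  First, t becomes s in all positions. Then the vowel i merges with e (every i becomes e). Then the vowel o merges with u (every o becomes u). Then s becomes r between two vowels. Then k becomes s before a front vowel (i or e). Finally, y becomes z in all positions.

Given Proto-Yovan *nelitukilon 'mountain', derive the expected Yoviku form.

neleruselun

Yoviku: *nelitukilon
  nelitukilon → nelisukilon   [unconditioned shift]
  nelisukilon → nelesukelon   [vowel merger]
  nelesukelon → nelesukelun   [vowel merger]
  nelesukelun → nelerukelun   [rhotacism]
  nelerukelun → neleruselun   [palatalisation]
  neleruselun (rule 6 does not apply)
  giving Yoviku neleruselun.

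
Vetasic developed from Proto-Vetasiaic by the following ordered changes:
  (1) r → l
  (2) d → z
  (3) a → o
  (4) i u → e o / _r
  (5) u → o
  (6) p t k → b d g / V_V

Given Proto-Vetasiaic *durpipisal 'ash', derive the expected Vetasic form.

zolpibisol

Vetasic: *durpipisal
  durpipisal → dulpipisal   [unconditioned shift]
  dulpipisal → zulpipisal   [unconditioned shift]
  zulpipisal → zulpipisol   [vowel merger]
  zulpipisol (rule 4 does not apply)
  zulpipisol → zolpipisol   [vowel merger]
  zolpipisol → zolpibisol   [intervocalic voicing]
  giving Vetasic zolpibisol.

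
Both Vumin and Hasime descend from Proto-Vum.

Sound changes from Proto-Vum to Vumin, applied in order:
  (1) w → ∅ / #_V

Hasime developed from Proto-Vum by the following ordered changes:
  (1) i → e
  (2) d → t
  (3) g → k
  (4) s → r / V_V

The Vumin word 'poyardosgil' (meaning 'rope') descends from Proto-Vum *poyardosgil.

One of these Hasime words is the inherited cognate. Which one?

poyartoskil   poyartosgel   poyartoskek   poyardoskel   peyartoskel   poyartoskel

poyartoskel

Hasime: start from *poyardosgil.
  rule 1 (vowel merger): poyardosgil → poyardosgel
  rule 2 (unconditioned shift): poyardosgel → poyartosgel
  rule 3 (unconditioned shift): poyartosgel → poyartoskel
  rule 4: no change — poyartoskel
  ⇒ Hasime poyartoskel
Among the options, 'poyartoskel' alone shows every Hasime change applied in order.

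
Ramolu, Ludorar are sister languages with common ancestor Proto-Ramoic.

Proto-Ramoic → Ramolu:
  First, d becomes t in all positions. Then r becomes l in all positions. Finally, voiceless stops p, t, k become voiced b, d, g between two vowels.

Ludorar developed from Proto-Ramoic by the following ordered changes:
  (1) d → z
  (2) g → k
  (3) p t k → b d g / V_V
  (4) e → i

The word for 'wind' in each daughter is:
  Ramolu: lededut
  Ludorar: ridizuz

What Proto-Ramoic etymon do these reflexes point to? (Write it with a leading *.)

Position 7: Ramolu has t, Ludorar has z. Taking the neighbouring segments as reconstructed: Ramolu t could go back to *t or *d; Ludorar z could go back to *d or *z — the one source consistent with every daughter is *d.
Position 2: Ramolu has e, Ludorar has i. Ramolu preserves e here (none of its changes turn any other segment into e), so the proto-segment is *e.
This points to *retedud. Verify forward in each daughter:
Ramolu: *retedud
  retedud → retetut   [unconditioned shift]
  retetut → letetut   [unconditioned shift]
  letetut → lededut   [intervocalic voicing]
  giving Ramolu lededut.
Ludorar: *retedud
  retedud → retezuz   [unconditioned shift]
  retezuz (rule 2 does not apply)
  retezuz → redezuz   [intervocalic voicing]
  redezuz → ridizuz   [vowel merger]
  giving Ludorar ridizuz.
No other proto-form is consistent with every reflex, so the reconstruction is *retedud.

*retedud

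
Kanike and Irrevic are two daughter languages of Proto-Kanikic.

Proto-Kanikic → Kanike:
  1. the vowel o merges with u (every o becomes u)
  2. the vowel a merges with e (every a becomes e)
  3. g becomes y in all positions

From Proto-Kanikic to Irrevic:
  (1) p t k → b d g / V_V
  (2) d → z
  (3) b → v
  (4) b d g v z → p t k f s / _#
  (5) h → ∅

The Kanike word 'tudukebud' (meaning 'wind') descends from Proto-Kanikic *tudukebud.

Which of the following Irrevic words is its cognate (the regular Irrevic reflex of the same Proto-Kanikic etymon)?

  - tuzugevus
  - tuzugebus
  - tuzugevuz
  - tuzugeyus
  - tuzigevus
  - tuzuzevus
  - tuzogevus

tuzugevus

Irrevic: *tudukebud
  tudukebud → tudugebud   [intervocalic voicing]
  tudugebud → tuzugebuz   [unconditioned shift]
  tuzugebuz → tuzugevuz   [unconditioned shift]
  tuzugevuz → tuzugevus   [final devoicing]
  tuzugevus (rule 5 does not apply)
  giving Irrevic tuzugevus.
The other candidates each miss or misapply at least one Irrevic change.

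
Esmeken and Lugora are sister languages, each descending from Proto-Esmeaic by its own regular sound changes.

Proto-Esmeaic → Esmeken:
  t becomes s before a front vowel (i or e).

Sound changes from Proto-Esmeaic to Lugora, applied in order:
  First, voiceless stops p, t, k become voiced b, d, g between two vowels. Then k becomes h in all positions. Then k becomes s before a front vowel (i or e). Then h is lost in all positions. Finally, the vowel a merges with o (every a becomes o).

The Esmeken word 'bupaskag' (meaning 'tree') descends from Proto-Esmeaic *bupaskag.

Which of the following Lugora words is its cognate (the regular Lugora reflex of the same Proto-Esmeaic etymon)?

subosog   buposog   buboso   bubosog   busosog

bubosog

Lugora: *bupaskag > bubaskag > bubashag > bubasag > bubosog  (by intervocalic voicing, unconditioned shift, h-loss, vowel merger)
Among the options, 'bubosog' alone shows every Lugora change applied in order.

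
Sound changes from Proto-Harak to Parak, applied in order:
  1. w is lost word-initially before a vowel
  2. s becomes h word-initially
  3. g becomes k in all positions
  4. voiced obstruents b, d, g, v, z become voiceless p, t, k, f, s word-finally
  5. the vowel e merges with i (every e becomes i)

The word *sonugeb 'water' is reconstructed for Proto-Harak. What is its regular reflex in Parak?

honukip

Parak: *sonugeb
  sonugeb (rule 1 does not apply)
  sonugeb → honugeb   [debuccalisation]
  honugeb → honukeb   [unconditioned shift]
  honukeb → honukep   [final devoicing]
  honukep → honukip   [vowel merger]
  giving Parak honukip.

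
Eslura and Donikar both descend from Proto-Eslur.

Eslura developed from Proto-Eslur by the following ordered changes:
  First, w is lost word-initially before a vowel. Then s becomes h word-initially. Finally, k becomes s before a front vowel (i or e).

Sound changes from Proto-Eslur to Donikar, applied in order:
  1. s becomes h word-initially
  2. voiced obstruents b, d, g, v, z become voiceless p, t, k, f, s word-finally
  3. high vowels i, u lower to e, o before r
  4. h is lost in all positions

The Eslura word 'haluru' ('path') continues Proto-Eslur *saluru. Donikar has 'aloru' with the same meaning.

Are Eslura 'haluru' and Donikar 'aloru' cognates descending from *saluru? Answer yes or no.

yes

Derive the expected Donikar reflex of *saluru:
Donikar: *saluru
  saluru → haluru   [debuccalisation]
  haluru (rule 2 does not apply)
  haluru → haloru   [pre-rhotic lowering]
  haloru → aloru   [h-loss]
  giving Donikar aloru.
Donikar 'aloru' matches the regular reflex exactly, so the pair is cognate.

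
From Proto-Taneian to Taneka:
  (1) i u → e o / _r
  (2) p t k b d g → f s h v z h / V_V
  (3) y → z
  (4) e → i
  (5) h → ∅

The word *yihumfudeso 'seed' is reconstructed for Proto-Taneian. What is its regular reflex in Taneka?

Taneka: *yihumfudeso > yihumfuzeso > zihumfuzeso > zihumfuziso > ziumfuziso  (by intervocalic lenition, unconditioned shift, vowel merger, h-loss)

ziumfuziso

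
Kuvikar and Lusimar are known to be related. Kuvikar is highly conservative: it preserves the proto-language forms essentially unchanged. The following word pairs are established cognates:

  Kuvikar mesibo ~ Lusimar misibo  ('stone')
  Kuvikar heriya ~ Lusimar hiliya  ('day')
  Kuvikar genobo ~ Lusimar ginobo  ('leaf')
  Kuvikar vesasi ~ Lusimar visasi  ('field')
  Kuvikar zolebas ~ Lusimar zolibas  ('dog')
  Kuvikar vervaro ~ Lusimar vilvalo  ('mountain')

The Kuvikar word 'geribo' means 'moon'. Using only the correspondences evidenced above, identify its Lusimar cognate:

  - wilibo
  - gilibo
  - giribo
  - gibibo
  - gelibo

gilibo

heriya ~ hiliya, vervaro ~ vilvalo — Kuvikar e corresponds to Lusimar i after a consonant, before r.
heriya ~ hiliya — Kuvikar r corresponds to Lusimar l between vowels (before a front vowel).
Applying these to Kuvikar 'geribo':
  geribo → giribo   (e→i after a consonant, before r)
  giribo → gilibo   (r→l between vowels (before a front vowel))
So the Lusimar cognate is 'gilibo'.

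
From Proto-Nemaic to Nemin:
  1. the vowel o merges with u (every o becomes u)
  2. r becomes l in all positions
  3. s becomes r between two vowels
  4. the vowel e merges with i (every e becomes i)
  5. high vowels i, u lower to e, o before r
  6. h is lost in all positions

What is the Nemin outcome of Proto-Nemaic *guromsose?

Nemin: *guromsose > gurumsuse > gulumsuse > gulumsure > gulumsuri > gulumsori  (by vowel merger, unconditioned shift, rhotacism, vowel merger, pre-rhotic lowering)

gulumsori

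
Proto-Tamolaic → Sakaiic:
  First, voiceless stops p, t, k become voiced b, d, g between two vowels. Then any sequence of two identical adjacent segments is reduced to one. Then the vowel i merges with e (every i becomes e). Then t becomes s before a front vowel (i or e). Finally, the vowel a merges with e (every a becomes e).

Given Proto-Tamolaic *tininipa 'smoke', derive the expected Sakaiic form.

senenebe

Sakaiic: *tininipa > tininiba > teneneba > seneneba > senenebe  (by intervocalic voicing, vowel merger, palatalisation, vowel merger)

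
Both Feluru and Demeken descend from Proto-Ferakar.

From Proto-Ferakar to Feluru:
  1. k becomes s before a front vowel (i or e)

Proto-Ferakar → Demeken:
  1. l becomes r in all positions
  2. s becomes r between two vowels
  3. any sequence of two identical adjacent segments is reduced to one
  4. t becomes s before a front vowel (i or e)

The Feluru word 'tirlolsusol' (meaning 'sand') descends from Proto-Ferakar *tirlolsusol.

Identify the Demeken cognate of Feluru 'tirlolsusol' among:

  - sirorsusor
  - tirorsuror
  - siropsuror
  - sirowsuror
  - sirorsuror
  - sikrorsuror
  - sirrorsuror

sirorsuror

Demeken: *tirlolsusol
  tirlolsusol → tirrorsusor   [unconditioned shift]
  tirrorsusor → tirrorsuror   [rhotacism]
  tirrorsuror → tirorsuror   [degemination]
  tirorsuror → sirorsuror   [palatalisation]
  giving Demeken sirorsuror.
Among the options, 'sirorsuror' alone shows every Demeken change applied in order.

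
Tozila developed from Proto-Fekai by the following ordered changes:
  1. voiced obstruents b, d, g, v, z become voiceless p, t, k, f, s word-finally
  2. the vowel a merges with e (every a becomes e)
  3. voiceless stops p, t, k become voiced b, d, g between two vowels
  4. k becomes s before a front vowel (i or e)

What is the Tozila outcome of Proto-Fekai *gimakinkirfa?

Tozila: *gimakinkirfa
  gimakinkirfa (rule 1 does not apply)
  gimakinkirfa → gimekinkirfe   [vowel merger]
  gimekinkirfe → gimeginkirfe   [intervocalic voicing]
  gimeginkirfe → gimeginsirfe   [palatalisation]
  giving Tozila gimeginsirfe.

gimeginsirfe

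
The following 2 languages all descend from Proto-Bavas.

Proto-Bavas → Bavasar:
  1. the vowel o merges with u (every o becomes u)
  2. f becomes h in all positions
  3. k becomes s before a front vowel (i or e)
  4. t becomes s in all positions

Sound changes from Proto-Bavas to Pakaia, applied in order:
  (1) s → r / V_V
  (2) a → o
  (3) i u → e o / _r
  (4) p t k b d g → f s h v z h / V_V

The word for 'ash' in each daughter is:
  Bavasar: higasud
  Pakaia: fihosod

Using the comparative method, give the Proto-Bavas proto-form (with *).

Position 4: Bavasar has a, Pakaia has o. Bavasar preserves a here (none of its changes turn any other segment into a), so the proto-segment is *a.
Position 6: Bavasar has u, Pakaia has o. Taking the neighbouring segments as reconstructed: Bavasar u could go back to *o or *u; Pakaia o could go back to *a or *o — the one source consistent with every daughter is *o.
Position 5: Bavasar has s, Pakaia has s. Taking the neighbouring segments as reconstructed: Bavasar s could go back to *t or *s; Pakaia s can only go back to *t — the one source consistent with every daughter is *t.
Continuing position by position gives *figatod; check it forward:
Bavasar: start from *figatod.
  rule 1 (vowel merger): figatod → figatud
  rule 2 (unconditioned shift): figatud → higatud
  rule 3: no change — higatud
  rule 4 (unconditioned shift): higatud → higasud
  ⇒ Bavasar higasud
Pakaia: *figatod
  figatod (rule 1 does not apply)
  figatod → figotod   [vowel merger]
  figotod (rule 3 does not apply)
  figotod → fihosod   [intervocalic lenition]
  giving Pakaia fihosod.
Only *figatod yields all of Bavasar higasud, Pakaia fihosod.

*figatod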